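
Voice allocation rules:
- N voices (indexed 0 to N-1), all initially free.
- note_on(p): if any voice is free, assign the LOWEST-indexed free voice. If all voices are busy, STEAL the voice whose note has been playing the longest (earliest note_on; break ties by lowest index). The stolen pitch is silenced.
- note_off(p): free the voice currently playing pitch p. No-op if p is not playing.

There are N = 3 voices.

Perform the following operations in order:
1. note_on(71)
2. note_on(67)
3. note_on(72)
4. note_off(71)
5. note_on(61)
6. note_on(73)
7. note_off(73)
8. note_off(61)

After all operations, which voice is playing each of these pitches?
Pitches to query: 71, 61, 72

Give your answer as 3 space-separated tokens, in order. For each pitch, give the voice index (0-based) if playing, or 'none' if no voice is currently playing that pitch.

Answer: none none 2

Derivation:
Op 1: note_on(71): voice 0 is free -> assigned | voices=[71 - -]
Op 2: note_on(67): voice 1 is free -> assigned | voices=[71 67 -]
Op 3: note_on(72): voice 2 is free -> assigned | voices=[71 67 72]
Op 4: note_off(71): free voice 0 | voices=[- 67 72]
Op 5: note_on(61): voice 0 is free -> assigned | voices=[61 67 72]
Op 6: note_on(73): all voices busy, STEAL voice 1 (pitch 67, oldest) -> assign | voices=[61 73 72]
Op 7: note_off(73): free voice 1 | voices=[61 - 72]
Op 8: note_off(61): free voice 0 | voices=[- - 72]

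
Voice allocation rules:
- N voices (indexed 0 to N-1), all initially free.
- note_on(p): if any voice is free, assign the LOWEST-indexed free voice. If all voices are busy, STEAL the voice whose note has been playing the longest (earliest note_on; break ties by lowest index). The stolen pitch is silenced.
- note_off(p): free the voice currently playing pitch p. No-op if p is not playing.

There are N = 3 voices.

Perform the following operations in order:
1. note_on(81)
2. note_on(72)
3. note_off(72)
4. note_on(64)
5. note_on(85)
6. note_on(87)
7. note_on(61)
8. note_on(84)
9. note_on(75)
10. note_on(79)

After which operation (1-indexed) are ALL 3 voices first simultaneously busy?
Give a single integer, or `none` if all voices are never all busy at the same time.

Answer: 5

Derivation:
Op 1: note_on(81): voice 0 is free -> assigned | voices=[81 - -]
Op 2: note_on(72): voice 1 is free -> assigned | voices=[81 72 -]
Op 3: note_off(72): free voice 1 | voices=[81 - -]
Op 4: note_on(64): voice 1 is free -> assigned | voices=[81 64 -]
Op 5: note_on(85): voice 2 is free -> assigned | voices=[81 64 85]
Op 6: note_on(87): all voices busy, STEAL voice 0 (pitch 81, oldest) -> assign | voices=[87 64 85]
Op 7: note_on(61): all voices busy, STEAL voice 1 (pitch 64, oldest) -> assign | voices=[87 61 85]
Op 8: note_on(84): all voices busy, STEAL voice 2 (pitch 85, oldest) -> assign | voices=[87 61 84]
Op 9: note_on(75): all voices busy, STEAL voice 0 (pitch 87, oldest) -> assign | voices=[75 61 84]
Op 10: note_on(79): all voices busy, STEAL voice 1 (pitch 61, oldest) -> assign | voices=[75 79 84]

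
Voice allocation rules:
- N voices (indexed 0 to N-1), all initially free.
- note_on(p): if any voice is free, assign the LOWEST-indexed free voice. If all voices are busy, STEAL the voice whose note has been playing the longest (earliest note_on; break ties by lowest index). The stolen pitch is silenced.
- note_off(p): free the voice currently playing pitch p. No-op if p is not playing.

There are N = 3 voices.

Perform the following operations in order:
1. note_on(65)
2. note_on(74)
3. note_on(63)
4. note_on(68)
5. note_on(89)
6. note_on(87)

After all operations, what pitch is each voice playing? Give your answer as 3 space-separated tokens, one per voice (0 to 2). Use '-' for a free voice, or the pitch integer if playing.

Answer: 68 89 87

Derivation:
Op 1: note_on(65): voice 0 is free -> assigned | voices=[65 - -]
Op 2: note_on(74): voice 1 is free -> assigned | voices=[65 74 -]
Op 3: note_on(63): voice 2 is free -> assigned | voices=[65 74 63]
Op 4: note_on(68): all voices busy, STEAL voice 0 (pitch 65, oldest) -> assign | voices=[68 74 63]
Op 5: note_on(89): all voices busy, STEAL voice 1 (pitch 74, oldest) -> assign | voices=[68 89 63]
Op 6: note_on(87): all voices busy, STEAL voice 2 (pitch 63, oldest) -> assign | voices=[68 89 87]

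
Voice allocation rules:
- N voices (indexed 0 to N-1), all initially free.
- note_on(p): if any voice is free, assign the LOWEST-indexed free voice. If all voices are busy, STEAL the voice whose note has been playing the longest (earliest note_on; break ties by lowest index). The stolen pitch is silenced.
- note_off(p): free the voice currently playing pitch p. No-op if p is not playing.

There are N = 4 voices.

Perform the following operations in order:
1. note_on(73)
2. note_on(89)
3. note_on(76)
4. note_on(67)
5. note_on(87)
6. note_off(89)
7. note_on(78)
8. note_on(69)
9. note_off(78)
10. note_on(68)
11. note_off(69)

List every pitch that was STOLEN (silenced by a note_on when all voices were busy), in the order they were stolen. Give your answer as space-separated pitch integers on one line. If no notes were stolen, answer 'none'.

Op 1: note_on(73): voice 0 is free -> assigned | voices=[73 - - -]
Op 2: note_on(89): voice 1 is free -> assigned | voices=[73 89 - -]
Op 3: note_on(76): voice 2 is free -> assigned | voices=[73 89 76 -]
Op 4: note_on(67): voice 3 is free -> assigned | voices=[73 89 76 67]
Op 5: note_on(87): all voices busy, STEAL voice 0 (pitch 73, oldest) -> assign | voices=[87 89 76 67]
Op 6: note_off(89): free voice 1 | voices=[87 - 76 67]
Op 7: note_on(78): voice 1 is free -> assigned | voices=[87 78 76 67]
Op 8: note_on(69): all voices busy, STEAL voice 2 (pitch 76, oldest) -> assign | voices=[87 78 69 67]
Op 9: note_off(78): free voice 1 | voices=[87 - 69 67]
Op 10: note_on(68): voice 1 is free -> assigned | voices=[87 68 69 67]
Op 11: note_off(69): free voice 2 | voices=[87 68 - 67]

Answer: 73 76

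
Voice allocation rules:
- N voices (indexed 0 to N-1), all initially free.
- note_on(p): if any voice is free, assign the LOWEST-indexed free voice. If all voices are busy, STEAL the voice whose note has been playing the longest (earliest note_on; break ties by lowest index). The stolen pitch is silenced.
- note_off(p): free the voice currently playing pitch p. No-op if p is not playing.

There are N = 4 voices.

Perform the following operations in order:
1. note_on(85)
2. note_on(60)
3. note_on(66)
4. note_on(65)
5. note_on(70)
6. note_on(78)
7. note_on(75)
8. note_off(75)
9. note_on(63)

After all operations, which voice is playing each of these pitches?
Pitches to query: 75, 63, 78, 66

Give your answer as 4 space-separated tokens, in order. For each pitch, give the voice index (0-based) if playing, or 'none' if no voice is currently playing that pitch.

Op 1: note_on(85): voice 0 is free -> assigned | voices=[85 - - -]
Op 2: note_on(60): voice 1 is free -> assigned | voices=[85 60 - -]
Op 3: note_on(66): voice 2 is free -> assigned | voices=[85 60 66 -]
Op 4: note_on(65): voice 3 is free -> assigned | voices=[85 60 66 65]
Op 5: note_on(70): all voices busy, STEAL voice 0 (pitch 85, oldest) -> assign | voices=[70 60 66 65]
Op 6: note_on(78): all voices busy, STEAL voice 1 (pitch 60, oldest) -> assign | voices=[70 78 66 65]
Op 7: note_on(75): all voices busy, STEAL voice 2 (pitch 66, oldest) -> assign | voices=[70 78 75 65]
Op 8: note_off(75): free voice 2 | voices=[70 78 - 65]
Op 9: note_on(63): voice 2 is free -> assigned | voices=[70 78 63 65]

Answer: none 2 1 none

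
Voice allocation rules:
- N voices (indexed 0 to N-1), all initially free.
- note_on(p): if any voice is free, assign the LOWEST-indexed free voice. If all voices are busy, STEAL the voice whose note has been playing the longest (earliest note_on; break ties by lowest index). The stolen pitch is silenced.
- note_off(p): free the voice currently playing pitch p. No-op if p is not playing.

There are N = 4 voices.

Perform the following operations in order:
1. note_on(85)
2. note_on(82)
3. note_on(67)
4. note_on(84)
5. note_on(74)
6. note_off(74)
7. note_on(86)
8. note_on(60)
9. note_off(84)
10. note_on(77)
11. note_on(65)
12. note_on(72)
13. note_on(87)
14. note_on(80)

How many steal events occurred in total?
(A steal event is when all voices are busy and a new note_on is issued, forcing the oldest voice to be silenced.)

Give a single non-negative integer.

Answer: 6

Derivation:
Op 1: note_on(85): voice 0 is free -> assigned | voices=[85 - - -]
Op 2: note_on(82): voice 1 is free -> assigned | voices=[85 82 - -]
Op 3: note_on(67): voice 2 is free -> assigned | voices=[85 82 67 -]
Op 4: note_on(84): voice 3 is free -> assigned | voices=[85 82 67 84]
Op 5: note_on(74): all voices busy, STEAL voice 0 (pitch 85, oldest) -> assign | voices=[74 82 67 84]
Op 6: note_off(74): free voice 0 | voices=[- 82 67 84]
Op 7: note_on(86): voice 0 is free -> assigned | voices=[86 82 67 84]
Op 8: note_on(60): all voices busy, STEAL voice 1 (pitch 82, oldest) -> assign | voices=[86 60 67 84]
Op 9: note_off(84): free voice 3 | voices=[86 60 67 -]
Op 10: note_on(77): voice 3 is free -> assigned | voices=[86 60 67 77]
Op 11: note_on(65): all voices busy, STEAL voice 2 (pitch 67, oldest) -> assign | voices=[86 60 65 77]
Op 12: note_on(72): all voices busy, STEAL voice 0 (pitch 86, oldest) -> assign | voices=[72 60 65 77]
Op 13: note_on(87): all voices busy, STEAL voice 1 (pitch 60, oldest) -> assign | voices=[72 87 65 77]
Op 14: note_on(80): all voices busy, STEAL voice 3 (pitch 77, oldest) -> assign | voices=[72 87 65 80]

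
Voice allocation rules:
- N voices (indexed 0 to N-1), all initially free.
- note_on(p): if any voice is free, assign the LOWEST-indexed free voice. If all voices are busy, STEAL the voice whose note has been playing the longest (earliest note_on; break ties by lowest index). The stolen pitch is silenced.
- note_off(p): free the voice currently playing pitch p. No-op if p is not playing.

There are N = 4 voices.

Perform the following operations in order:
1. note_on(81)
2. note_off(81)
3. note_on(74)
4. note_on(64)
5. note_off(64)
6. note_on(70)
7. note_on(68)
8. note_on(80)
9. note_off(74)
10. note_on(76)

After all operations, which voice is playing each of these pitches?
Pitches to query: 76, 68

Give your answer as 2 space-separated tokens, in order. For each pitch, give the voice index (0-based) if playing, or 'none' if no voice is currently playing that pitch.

Answer: 0 2

Derivation:
Op 1: note_on(81): voice 0 is free -> assigned | voices=[81 - - -]
Op 2: note_off(81): free voice 0 | voices=[- - - -]
Op 3: note_on(74): voice 0 is free -> assigned | voices=[74 - - -]
Op 4: note_on(64): voice 1 is free -> assigned | voices=[74 64 - -]
Op 5: note_off(64): free voice 1 | voices=[74 - - -]
Op 6: note_on(70): voice 1 is free -> assigned | voices=[74 70 - -]
Op 7: note_on(68): voice 2 is free -> assigned | voices=[74 70 68 -]
Op 8: note_on(80): voice 3 is free -> assigned | voices=[74 70 68 80]
Op 9: note_off(74): free voice 0 | voices=[- 70 68 80]
Op 10: note_on(76): voice 0 is free -> assigned | voices=[76 70 68 80]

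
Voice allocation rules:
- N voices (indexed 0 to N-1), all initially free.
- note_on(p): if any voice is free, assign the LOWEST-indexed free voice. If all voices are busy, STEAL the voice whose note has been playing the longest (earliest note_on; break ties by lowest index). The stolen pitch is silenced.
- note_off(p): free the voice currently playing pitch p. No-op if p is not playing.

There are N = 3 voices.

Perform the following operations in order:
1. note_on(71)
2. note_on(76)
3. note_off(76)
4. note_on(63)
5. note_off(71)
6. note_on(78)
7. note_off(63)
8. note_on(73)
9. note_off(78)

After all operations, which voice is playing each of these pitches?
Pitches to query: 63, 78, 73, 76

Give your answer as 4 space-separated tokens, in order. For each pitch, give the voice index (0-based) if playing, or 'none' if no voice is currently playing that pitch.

Answer: none none 1 none

Derivation:
Op 1: note_on(71): voice 0 is free -> assigned | voices=[71 - -]
Op 2: note_on(76): voice 1 is free -> assigned | voices=[71 76 -]
Op 3: note_off(76): free voice 1 | voices=[71 - -]
Op 4: note_on(63): voice 1 is free -> assigned | voices=[71 63 -]
Op 5: note_off(71): free voice 0 | voices=[- 63 -]
Op 6: note_on(78): voice 0 is free -> assigned | voices=[78 63 -]
Op 7: note_off(63): free voice 1 | voices=[78 - -]
Op 8: note_on(73): voice 1 is free -> assigned | voices=[78 73 -]
Op 9: note_off(78): free voice 0 | voices=[- 73 -]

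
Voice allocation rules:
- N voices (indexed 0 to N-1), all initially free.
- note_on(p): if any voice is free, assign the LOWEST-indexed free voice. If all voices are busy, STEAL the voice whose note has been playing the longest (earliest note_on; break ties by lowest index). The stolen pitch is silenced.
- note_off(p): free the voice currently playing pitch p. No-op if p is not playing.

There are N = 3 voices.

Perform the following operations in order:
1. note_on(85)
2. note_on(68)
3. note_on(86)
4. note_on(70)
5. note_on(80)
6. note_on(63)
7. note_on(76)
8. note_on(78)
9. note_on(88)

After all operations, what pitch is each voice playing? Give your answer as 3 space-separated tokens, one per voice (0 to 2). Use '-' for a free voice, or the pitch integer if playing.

Answer: 76 78 88

Derivation:
Op 1: note_on(85): voice 0 is free -> assigned | voices=[85 - -]
Op 2: note_on(68): voice 1 is free -> assigned | voices=[85 68 -]
Op 3: note_on(86): voice 2 is free -> assigned | voices=[85 68 86]
Op 4: note_on(70): all voices busy, STEAL voice 0 (pitch 85, oldest) -> assign | voices=[70 68 86]
Op 5: note_on(80): all voices busy, STEAL voice 1 (pitch 68, oldest) -> assign | voices=[70 80 86]
Op 6: note_on(63): all voices busy, STEAL voice 2 (pitch 86, oldest) -> assign | voices=[70 80 63]
Op 7: note_on(76): all voices busy, STEAL voice 0 (pitch 70, oldest) -> assign | voices=[76 80 63]
Op 8: note_on(78): all voices busy, STEAL voice 1 (pitch 80, oldest) -> assign | voices=[76 78 63]
Op 9: note_on(88): all voices busy, STEAL voice 2 (pitch 63, oldest) -> assign | voices=[76 78 88]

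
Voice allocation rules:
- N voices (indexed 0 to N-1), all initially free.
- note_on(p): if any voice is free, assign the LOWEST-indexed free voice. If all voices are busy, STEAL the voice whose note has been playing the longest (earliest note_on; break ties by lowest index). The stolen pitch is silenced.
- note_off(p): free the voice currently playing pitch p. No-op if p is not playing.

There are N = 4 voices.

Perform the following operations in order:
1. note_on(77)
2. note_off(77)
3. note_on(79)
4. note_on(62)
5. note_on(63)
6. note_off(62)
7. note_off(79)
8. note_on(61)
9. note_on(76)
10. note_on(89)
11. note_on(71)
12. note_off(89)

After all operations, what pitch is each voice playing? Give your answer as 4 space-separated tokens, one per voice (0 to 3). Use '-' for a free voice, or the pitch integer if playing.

Op 1: note_on(77): voice 0 is free -> assigned | voices=[77 - - -]
Op 2: note_off(77): free voice 0 | voices=[- - - -]
Op 3: note_on(79): voice 0 is free -> assigned | voices=[79 - - -]
Op 4: note_on(62): voice 1 is free -> assigned | voices=[79 62 - -]
Op 5: note_on(63): voice 2 is free -> assigned | voices=[79 62 63 -]
Op 6: note_off(62): free voice 1 | voices=[79 - 63 -]
Op 7: note_off(79): free voice 0 | voices=[- - 63 -]
Op 8: note_on(61): voice 0 is free -> assigned | voices=[61 - 63 -]
Op 9: note_on(76): voice 1 is free -> assigned | voices=[61 76 63 -]
Op 10: note_on(89): voice 3 is free -> assigned | voices=[61 76 63 89]
Op 11: note_on(71): all voices busy, STEAL voice 2 (pitch 63, oldest) -> assign | voices=[61 76 71 89]
Op 12: note_off(89): free voice 3 | voices=[61 76 71 -]

Answer: 61 76 71 -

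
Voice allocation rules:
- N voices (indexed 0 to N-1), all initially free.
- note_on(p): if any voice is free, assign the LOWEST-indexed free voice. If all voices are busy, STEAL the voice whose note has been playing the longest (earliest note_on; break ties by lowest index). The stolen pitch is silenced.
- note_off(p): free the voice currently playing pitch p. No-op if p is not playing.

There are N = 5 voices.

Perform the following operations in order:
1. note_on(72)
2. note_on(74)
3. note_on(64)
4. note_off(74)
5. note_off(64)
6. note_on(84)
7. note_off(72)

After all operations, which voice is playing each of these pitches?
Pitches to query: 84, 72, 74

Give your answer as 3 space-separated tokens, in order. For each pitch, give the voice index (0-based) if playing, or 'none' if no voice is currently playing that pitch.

Answer: 1 none none

Derivation:
Op 1: note_on(72): voice 0 is free -> assigned | voices=[72 - - - -]
Op 2: note_on(74): voice 1 is free -> assigned | voices=[72 74 - - -]
Op 3: note_on(64): voice 2 is free -> assigned | voices=[72 74 64 - -]
Op 4: note_off(74): free voice 1 | voices=[72 - 64 - -]
Op 5: note_off(64): free voice 2 | voices=[72 - - - -]
Op 6: note_on(84): voice 1 is free -> assigned | voices=[72 84 - - -]
Op 7: note_off(72): free voice 0 | voices=[- 84 - - -]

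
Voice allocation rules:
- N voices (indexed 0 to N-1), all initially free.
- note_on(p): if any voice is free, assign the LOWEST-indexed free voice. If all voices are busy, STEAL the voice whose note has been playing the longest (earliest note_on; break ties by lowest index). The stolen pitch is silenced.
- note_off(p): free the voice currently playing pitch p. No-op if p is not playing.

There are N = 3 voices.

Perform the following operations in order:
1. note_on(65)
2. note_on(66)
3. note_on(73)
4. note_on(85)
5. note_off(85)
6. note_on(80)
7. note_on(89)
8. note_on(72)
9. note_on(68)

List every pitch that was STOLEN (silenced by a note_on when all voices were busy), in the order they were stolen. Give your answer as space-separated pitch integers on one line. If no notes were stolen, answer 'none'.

Answer: 65 66 73 80

Derivation:
Op 1: note_on(65): voice 0 is free -> assigned | voices=[65 - -]
Op 2: note_on(66): voice 1 is free -> assigned | voices=[65 66 -]
Op 3: note_on(73): voice 2 is free -> assigned | voices=[65 66 73]
Op 4: note_on(85): all voices busy, STEAL voice 0 (pitch 65, oldest) -> assign | voices=[85 66 73]
Op 5: note_off(85): free voice 0 | voices=[- 66 73]
Op 6: note_on(80): voice 0 is free -> assigned | voices=[80 66 73]
Op 7: note_on(89): all voices busy, STEAL voice 1 (pitch 66, oldest) -> assign | voices=[80 89 73]
Op 8: note_on(72): all voices busy, STEAL voice 2 (pitch 73, oldest) -> assign | voices=[80 89 72]
Op 9: note_on(68): all voices busy, STEAL voice 0 (pitch 80, oldest) -> assign | voices=[68 89 72]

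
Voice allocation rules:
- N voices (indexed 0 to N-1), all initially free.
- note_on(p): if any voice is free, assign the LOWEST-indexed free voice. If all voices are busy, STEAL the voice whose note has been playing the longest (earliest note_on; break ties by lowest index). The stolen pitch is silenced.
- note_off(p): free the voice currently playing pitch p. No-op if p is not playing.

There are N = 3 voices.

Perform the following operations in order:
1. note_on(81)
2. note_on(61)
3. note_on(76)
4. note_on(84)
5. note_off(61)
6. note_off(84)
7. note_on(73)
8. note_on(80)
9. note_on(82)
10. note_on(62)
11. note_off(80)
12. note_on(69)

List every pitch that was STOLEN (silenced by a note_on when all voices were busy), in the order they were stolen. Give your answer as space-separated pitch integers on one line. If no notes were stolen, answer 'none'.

Answer: 81 76 73

Derivation:
Op 1: note_on(81): voice 0 is free -> assigned | voices=[81 - -]
Op 2: note_on(61): voice 1 is free -> assigned | voices=[81 61 -]
Op 3: note_on(76): voice 2 is free -> assigned | voices=[81 61 76]
Op 4: note_on(84): all voices busy, STEAL voice 0 (pitch 81, oldest) -> assign | voices=[84 61 76]
Op 5: note_off(61): free voice 1 | voices=[84 - 76]
Op 6: note_off(84): free voice 0 | voices=[- - 76]
Op 7: note_on(73): voice 0 is free -> assigned | voices=[73 - 76]
Op 8: note_on(80): voice 1 is free -> assigned | voices=[73 80 76]
Op 9: note_on(82): all voices busy, STEAL voice 2 (pitch 76, oldest) -> assign | voices=[73 80 82]
Op 10: note_on(62): all voices busy, STEAL voice 0 (pitch 73, oldest) -> assign | voices=[62 80 82]
Op 11: note_off(80): free voice 1 | voices=[62 - 82]
Op 12: note_on(69): voice 1 is free -> assigned | voices=[62 69 82]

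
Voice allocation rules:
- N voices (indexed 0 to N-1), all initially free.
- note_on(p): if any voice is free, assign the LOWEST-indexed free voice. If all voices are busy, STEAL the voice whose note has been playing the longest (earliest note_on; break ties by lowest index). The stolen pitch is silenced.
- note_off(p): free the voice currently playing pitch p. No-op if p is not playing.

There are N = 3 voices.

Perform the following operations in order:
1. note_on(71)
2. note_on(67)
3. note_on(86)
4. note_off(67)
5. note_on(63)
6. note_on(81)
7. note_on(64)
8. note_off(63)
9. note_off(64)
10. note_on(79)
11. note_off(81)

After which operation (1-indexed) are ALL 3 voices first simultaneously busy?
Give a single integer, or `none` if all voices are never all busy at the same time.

Answer: 3

Derivation:
Op 1: note_on(71): voice 0 is free -> assigned | voices=[71 - -]
Op 2: note_on(67): voice 1 is free -> assigned | voices=[71 67 -]
Op 3: note_on(86): voice 2 is free -> assigned | voices=[71 67 86]
Op 4: note_off(67): free voice 1 | voices=[71 - 86]
Op 5: note_on(63): voice 1 is free -> assigned | voices=[71 63 86]
Op 6: note_on(81): all voices busy, STEAL voice 0 (pitch 71, oldest) -> assign | voices=[81 63 86]
Op 7: note_on(64): all voices busy, STEAL voice 2 (pitch 86, oldest) -> assign | voices=[81 63 64]
Op 8: note_off(63): free voice 1 | voices=[81 - 64]
Op 9: note_off(64): free voice 2 | voices=[81 - -]
Op 10: note_on(79): voice 1 is free -> assigned | voices=[81 79 -]
Op 11: note_off(81): free voice 0 | voices=[- 79 -]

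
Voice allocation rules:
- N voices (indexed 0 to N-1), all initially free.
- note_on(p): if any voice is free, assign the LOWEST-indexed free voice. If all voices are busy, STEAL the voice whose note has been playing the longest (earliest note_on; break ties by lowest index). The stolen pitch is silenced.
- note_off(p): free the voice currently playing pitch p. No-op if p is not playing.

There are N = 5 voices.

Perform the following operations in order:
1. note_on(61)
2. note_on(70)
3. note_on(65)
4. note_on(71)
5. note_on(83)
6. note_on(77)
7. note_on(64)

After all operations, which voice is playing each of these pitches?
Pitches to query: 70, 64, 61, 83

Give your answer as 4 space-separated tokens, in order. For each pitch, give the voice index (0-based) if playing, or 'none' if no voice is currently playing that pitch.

Answer: none 1 none 4

Derivation:
Op 1: note_on(61): voice 0 is free -> assigned | voices=[61 - - - -]
Op 2: note_on(70): voice 1 is free -> assigned | voices=[61 70 - - -]
Op 3: note_on(65): voice 2 is free -> assigned | voices=[61 70 65 - -]
Op 4: note_on(71): voice 3 is free -> assigned | voices=[61 70 65 71 -]
Op 5: note_on(83): voice 4 is free -> assigned | voices=[61 70 65 71 83]
Op 6: note_on(77): all voices busy, STEAL voice 0 (pitch 61, oldest) -> assign | voices=[77 70 65 71 83]
Op 7: note_on(64): all voices busy, STEAL voice 1 (pitch 70, oldest) -> assign | voices=[77 64 65 71 83]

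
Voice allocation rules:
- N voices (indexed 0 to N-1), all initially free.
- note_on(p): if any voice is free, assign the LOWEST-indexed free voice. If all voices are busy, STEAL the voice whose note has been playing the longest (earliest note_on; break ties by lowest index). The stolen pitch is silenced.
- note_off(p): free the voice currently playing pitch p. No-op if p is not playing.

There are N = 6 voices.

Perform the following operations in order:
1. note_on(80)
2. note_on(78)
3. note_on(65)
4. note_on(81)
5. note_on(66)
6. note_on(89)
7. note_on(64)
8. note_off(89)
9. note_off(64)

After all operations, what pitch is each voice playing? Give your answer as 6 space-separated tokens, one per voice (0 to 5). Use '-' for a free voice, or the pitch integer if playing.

Answer: - 78 65 81 66 -

Derivation:
Op 1: note_on(80): voice 0 is free -> assigned | voices=[80 - - - - -]
Op 2: note_on(78): voice 1 is free -> assigned | voices=[80 78 - - - -]
Op 3: note_on(65): voice 2 is free -> assigned | voices=[80 78 65 - - -]
Op 4: note_on(81): voice 3 is free -> assigned | voices=[80 78 65 81 - -]
Op 5: note_on(66): voice 4 is free -> assigned | voices=[80 78 65 81 66 -]
Op 6: note_on(89): voice 5 is free -> assigned | voices=[80 78 65 81 66 89]
Op 7: note_on(64): all voices busy, STEAL voice 0 (pitch 80, oldest) -> assign | voices=[64 78 65 81 66 89]
Op 8: note_off(89): free voice 5 | voices=[64 78 65 81 66 -]
Op 9: note_off(64): free voice 0 | voices=[- 78 65 81 66 -]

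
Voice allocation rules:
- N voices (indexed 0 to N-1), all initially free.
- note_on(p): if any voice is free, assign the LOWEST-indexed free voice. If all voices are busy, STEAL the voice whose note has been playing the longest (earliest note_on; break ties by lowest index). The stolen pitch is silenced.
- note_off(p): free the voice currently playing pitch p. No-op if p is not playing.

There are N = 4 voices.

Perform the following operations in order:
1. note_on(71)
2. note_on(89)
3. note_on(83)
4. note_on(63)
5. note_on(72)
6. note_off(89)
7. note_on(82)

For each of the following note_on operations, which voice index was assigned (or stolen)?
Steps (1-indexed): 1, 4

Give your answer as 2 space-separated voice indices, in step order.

Op 1: note_on(71): voice 0 is free -> assigned | voices=[71 - - -]
Op 2: note_on(89): voice 1 is free -> assigned | voices=[71 89 - -]
Op 3: note_on(83): voice 2 is free -> assigned | voices=[71 89 83 -]
Op 4: note_on(63): voice 3 is free -> assigned | voices=[71 89 83 63]
Op 5: note_on(72): all voices busy, STEAL voice 0 (pitch 71, oldest) -> assign | voices=[72 89 83 63]
Op 6: note_off(89): free voice 1 | voices=[72 - 83 63]
Op 7: note_on(82): voice 1 is free -> assigned | voices=[72 82 83 63]

Answer: 0 3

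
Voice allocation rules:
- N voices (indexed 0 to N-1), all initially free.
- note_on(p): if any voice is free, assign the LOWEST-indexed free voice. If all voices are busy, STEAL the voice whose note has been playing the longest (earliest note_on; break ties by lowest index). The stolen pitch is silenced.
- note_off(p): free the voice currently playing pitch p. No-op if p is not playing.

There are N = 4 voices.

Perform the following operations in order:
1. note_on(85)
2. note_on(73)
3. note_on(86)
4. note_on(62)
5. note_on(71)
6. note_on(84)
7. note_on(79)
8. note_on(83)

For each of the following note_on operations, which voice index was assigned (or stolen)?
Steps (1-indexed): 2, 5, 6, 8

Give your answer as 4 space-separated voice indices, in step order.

Answer: 1 0 1 3

Derivation:
Op 1: note_on(85): voice 0 is free -> assigned | voices=[85 - - -]
Op 2: note_on(73): voice 1 is free -> assigned | voices=[85 73 - -]
Op 3: note_on(86): voice 2 is free -> assigned | voices=[85 73 86 -]
Op 4: note_on(62): voice 3 is free -> assigned | voices=[85 73 86 62]
Op 5: note_on(71): all voices busy, STEAL voice 0 (pitch 85, oldest) -> assign | voices=[71 73 86 62]
Op 6: note_on(84): all voices busy, STEAL voice 1 (pitch 73, oldest) -> assign | voices=[71 84 86 62]
Op 7: note_on(79): all voices busy, STEAL voice 2 (pitch 86, oldest) -> assign | voices=[71 84 79 62]
Op 8: note_on(83): all voices busy, STEAL voice 3 (pitch 62, oldest) -> assign | voices=[71 84 79 83]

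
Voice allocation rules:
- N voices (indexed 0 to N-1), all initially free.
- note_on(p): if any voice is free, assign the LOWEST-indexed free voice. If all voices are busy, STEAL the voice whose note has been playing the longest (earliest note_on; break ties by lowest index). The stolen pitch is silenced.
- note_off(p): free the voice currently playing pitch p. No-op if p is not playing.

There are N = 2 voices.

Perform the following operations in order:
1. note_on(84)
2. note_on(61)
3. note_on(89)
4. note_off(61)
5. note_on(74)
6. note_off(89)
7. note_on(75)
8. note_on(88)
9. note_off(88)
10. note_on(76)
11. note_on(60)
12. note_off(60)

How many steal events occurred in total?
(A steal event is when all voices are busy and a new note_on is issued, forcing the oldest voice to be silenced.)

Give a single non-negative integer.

Answer: 3

Derivation:
Op 1: note_on(84): voice 0 is free -> assigned | voices=[84 -]
Op 2: note_on(61): voice 1 is free -> assigned | voices=[84 61]
Op 3: note_on(89): all voices busy, STEAL voice 0 (pitch 84, oldest) -> assign | voices=[89 61]
Op 4: note_off(61): free voice 1 | voices=[89 -]
Op 5: note_on(74): voice 1 is free -> assigned | voices=[89 74]
Op 6: note_off(89): free voice 0 | voices=[- 74]
Op 7: note_on(75): voice 0 is free -> assigned | voices=[75 74]
Op 8: note_on(88): all voices busy, STEAL voice 1 (pitch 74, oldest) -> assign | voices=[75 88]
Op 9: note_off(88): free voice 1 | voices=[75 -]
Op 10: note_on(76): voice 1 is free -> assigned | voices=[75 76]
Op 11: note_on(60): all voices busy, STEAL voice 0 (pitch 75, oldest) -> assign | voices=[60 76]
Op 12: note_off(60): free voice 0 | voices=[- 76]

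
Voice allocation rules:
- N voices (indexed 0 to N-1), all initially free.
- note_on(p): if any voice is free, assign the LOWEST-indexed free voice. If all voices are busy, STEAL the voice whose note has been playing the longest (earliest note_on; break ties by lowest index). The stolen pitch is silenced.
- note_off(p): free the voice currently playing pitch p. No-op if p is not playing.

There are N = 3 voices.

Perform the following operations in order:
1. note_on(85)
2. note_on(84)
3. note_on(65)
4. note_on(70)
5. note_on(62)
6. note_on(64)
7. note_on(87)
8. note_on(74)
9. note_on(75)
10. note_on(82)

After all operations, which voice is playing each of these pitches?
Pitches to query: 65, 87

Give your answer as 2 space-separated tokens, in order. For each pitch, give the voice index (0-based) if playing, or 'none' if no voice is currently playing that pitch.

Answer: none none

Derivation:
Op 1: note_on(85): voice 0 is free -> assigned | voices=[85 - -]
Op 2: note_on(84): voice 1 is free -> assigned | voices=[85 84 -]
Op 3: note_on(65): voice 2 is free -> assigned | voices=[85 84 65]
Op 4: note_on(70): all voices busy, STEAL voice 0 (pitch 85, oldest) -> assign | voices=[70 84 65]
Op 5: note_on(62): all voices busy, STEAL voice 1 (pitch 84, oldest) -> assign | voices=[70 62 65]
Op 6: note_on(64): all voices busy, STEAL voice 2 (pitch 65, oldest) -> assign | voices=[70 62 64]
Op 7: note_on(87): all voices busy, STEAL voice 0 (pitch 70, oldest) -> assign | voices=[87 62 64]
Op 8: note_on(74): all voices busy, STEAL voice 1 (pitch 62, oldest) -> assign | voices=[87 74 64]
Op 9: note_on(75): all voices busy, STEAL voice 2 (pitch 64, oldest) -> assign | voices=[87 74 75]
Op 10: note_on(82): all voices busy, STEAL voice 0 (pitch 87, oldest) -> assign | voices=[82 74 75]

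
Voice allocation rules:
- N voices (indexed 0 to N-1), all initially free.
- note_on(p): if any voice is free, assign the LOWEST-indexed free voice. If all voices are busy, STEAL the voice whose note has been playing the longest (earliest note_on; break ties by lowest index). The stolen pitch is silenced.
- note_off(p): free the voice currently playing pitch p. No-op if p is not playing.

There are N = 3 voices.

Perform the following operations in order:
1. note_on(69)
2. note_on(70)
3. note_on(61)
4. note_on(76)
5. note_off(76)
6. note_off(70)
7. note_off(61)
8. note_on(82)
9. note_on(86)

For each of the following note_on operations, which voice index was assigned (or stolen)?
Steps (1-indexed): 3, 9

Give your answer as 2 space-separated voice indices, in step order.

Answer: 2 1

Derivation:
Op 1: note_on(69): voice 0 is free -> assigned | voices=[69 - -]
Op 2: note_on(70): voice 1 is free -> assigned | voices=[69 70 -]
Op 3: note_on(61): voice 2 is free -> assigned | voices=[69 70 61]
Op 4: note_on(76): all voices busy, STEAL voice 0 (pitch 69, oldest) -> assign | voices=[76 70 61]
Op 5: note_off(76): free voice 0 | voices=[- 70 61]
Op 6: note_off(70): free voice 1 | voices=[- - 61]
Op 7: note_off(61): free voice 2 | voices=[- - -]
Op 8: note_on(82): voice 0 is free -> assigned | voices=[82 - -]
Op 9: note_on(86): voice 1 is free -> assigned | voices=[82 86 -]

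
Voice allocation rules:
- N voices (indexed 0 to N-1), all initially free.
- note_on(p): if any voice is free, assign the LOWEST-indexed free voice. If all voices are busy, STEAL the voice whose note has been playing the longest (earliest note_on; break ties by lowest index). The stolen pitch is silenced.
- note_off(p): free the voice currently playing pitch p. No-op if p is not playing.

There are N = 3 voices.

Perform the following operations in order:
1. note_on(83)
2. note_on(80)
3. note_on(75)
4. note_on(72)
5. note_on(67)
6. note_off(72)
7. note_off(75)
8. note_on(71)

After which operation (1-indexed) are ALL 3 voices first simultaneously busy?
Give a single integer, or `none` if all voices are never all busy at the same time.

Op 1: note_on(83): voice 0 is free -> assigned | voices=[83 - -]
Op 2: note_on(80): voice 1 is free -> assigned | voices=[83 80 -]
Op 3: note_on(75): voice 2 is free -> assigned | voices=[83 80 75]
Op 4: note_on(72): all voices busy, STEAL voice 0 (pitch 83, oldest) -> assign | voices=[72 80 75]
Op 5: note_on(67): all voices busy, STEAL voice 1 (pitch 80, oldest) -> assign | voices=[72 67 75]
Op 6: note_off(72): free voice 0 | voices=[- 67 75]
Op 7: note_off(75): free voice 2 | voices=[- 67 -]
Op 8: note_on(71): voice 0 is free -> assigned | voices=[71 67 -]

Answer: 3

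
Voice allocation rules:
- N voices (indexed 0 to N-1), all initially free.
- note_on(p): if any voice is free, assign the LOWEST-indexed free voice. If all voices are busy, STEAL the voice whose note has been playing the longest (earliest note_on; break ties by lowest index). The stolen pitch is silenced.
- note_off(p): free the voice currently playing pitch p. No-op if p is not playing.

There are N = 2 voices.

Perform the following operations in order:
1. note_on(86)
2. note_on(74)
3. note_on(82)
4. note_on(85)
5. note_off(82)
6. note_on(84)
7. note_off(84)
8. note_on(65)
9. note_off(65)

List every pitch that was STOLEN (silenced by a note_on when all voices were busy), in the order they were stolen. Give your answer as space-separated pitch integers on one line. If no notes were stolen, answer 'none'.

Answer: 86 74

Derivation:
Op 1: note_on(86): voice 0 is free -> assigned | voices=[86 -]
Op 2: note_on(74): voice 1 is free -> assigned | voices=[86 74]
Op 3: note_on(82): all voices busy, STEAL voice 0 (pitch 86, oldest) -> assign | voices=[82 74]
Op 4: note_on(85): all voices busy, STEAL voice 1 (pitch 74, oldest) -> assign | voices=[82 85]
Op 5: note_off(82): free voice 0 | voices=[- 85]
Op 6: note_on(84): voice 0 is free -> assigned | voices=[84 85]
Op 7: note_off(84): free voice 0 | voices=[- 85]
Op 8: note_on(65): voice 0 is free -> assigned | voices=[65 85]
Op 9: note_off(65): free voice 0 | voices=[- 85]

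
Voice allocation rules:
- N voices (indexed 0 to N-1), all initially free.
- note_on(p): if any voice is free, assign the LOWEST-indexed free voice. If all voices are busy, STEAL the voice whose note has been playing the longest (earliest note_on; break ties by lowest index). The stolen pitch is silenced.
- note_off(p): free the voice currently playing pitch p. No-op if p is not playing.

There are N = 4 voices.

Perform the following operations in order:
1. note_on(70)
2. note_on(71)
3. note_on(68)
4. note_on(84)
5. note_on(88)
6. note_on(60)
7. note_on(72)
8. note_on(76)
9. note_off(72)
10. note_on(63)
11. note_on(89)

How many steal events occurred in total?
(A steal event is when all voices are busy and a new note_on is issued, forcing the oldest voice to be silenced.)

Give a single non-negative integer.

Op 1: note_on(70): voice 0 is free -> assigned | voices=[70 - - -]
Op 2: note_on(71): voice 1 is free -> assigned | voices=[70 71 - -]
Op 3: note_on(68): voice 2 is free -> assigned | voices=[70 71 68 -]
Op 4: note_on(84): voice 3 is free -> assigned | voices=[70 71 68 84]
Op 5: note_on(88): all voices busy, STEAL voice 0 (pitch 70, oldest) -> assign | voices=[88 71 68 84]
Op 6: note_on(60): all voices busy, STEAL voice 1 (pitch 71, oldest) -> assign | voices=[88 60 68 84]
Op 7: note_on(72): all voices busy, STEAL voice 2 (pitch 68, oldest) -> assign | voices=[88 60 72 84]
Op 8: note_on(76): all voices busy, STEAL voice 3 (pitch 84, oldest) -> assign | voices=[88 60 72 76]
Op 9: note_off(72): free voice 2 | voices=[88 60 - 76]
Op 10: note_on(63): voice 2 is free -> assigned | voices=[88 60 63 76]
Op 11: note_on(89): all voices busy, STEAL voice 0 (pitch 88, oldest) -> assign | voices=[89 60 63 76]

Answer: 5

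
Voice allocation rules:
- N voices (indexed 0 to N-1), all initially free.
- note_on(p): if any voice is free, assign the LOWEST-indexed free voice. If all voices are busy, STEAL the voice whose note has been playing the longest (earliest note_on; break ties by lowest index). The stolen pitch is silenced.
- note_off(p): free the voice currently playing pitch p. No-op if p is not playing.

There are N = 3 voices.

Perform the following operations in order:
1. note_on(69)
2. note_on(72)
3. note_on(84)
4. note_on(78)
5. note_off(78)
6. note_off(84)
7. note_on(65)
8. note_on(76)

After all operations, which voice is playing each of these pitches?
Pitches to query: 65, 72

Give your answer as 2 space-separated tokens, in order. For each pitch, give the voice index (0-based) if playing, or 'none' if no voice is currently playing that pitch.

Op 1: note_on(69): voice 0 is free -> assigned | voices=[69 - -]
Op 2: note_on(72): voice 1 is free -> assigned | voices=[69 72 -]
Op 3: note_on(84): voice 2 is free -> assigned | voices=[69 72 84]
Op 4: note_on(78): all voices busy, STEAL voice 0 (pitch 69, oldest) -> assign | voices=[78 72 84]
Op 5: note_off(78): free voice 0 | voices=[- 72 84]
Op 6: note_off(84): free voice 2 | voices=[- 72 -]
Op 7: note_on(65): voice 0 is free -> assigned | voices=[65 72 -]
Op 8: note_on(76): voice 2 is free -> assigned | voices=[65 72 76]

Answer: 0 1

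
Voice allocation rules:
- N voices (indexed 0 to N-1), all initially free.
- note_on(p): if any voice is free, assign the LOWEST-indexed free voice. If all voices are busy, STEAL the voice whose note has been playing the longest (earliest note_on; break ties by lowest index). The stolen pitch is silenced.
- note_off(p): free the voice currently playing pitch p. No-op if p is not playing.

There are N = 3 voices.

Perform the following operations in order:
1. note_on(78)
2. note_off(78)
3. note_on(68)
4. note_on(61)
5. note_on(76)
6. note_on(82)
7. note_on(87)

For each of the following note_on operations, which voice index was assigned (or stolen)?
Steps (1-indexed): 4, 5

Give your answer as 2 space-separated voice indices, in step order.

Answer: 1 2

Derivation:
Op 1: note_on(78): voice 0 is free -> assigned | voices=[78 - -]
Op 2: note_off(78): free voice 0 | voices=[- - -]
Op 3: note_on(68): voice 0 is free -> assigned | voices=[68 - -]
Op 4: note_on(61): voice 1 is free -> assigned | voices=[68 61 -]
Op 5: note_on(76): voice 2 is free -> assigned | voices=[68 61 76]
Op 6: note_on(82): all voices busy, STEAL voice 0 (pitch 68, oldest) -> assign | voices=[82 61 76]
Op 7: note_on(87): all voices busy, STEAL voice 1 (pitch 61, oldest) -> assign | voices=[82 87 76]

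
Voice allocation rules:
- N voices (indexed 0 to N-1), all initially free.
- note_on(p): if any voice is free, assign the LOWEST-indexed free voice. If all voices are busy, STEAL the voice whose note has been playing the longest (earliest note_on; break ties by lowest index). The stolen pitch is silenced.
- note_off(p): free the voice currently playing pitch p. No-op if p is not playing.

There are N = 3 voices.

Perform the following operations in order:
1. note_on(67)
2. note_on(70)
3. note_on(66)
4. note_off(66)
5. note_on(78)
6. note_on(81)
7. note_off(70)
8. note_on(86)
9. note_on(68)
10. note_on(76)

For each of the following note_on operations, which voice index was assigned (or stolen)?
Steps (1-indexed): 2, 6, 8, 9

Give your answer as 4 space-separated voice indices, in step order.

Answer: 1 0 1 2

Derivation:
Op 1: note_on(67): voice 0 is free -> assigned | voices=[67 - -]
Op 2: note_on(70): voice 1 is free -> assigned | voices=[67 70 -]
Op 3: note_on(66): voice 2 is free -> assigned | voices=[67 70 66]
Op 4: note_off(66): free voice 2 | voices=[67 70 -]
Op 5: note_on(78): voice 2 is free -> assigned | voices=[67 70 78]
Op 6: note_on(81): all voices busy, STEAL voice 0 (pitch 67, oldest) -> assign | voices=[81 70 78]
Op 7: note_off(70): free voice 1 | voices=[81 - 78]
Op 8: note_on(86): voice 1 is free -> assigned | voices=[81 86 78]
Op 9: note_on(68): all voices busy, STEAL voice 2 (pitch 78, oldest) -> assign | voices=[81 86 68]
Op 10: note_on(76): all voices busy, STEAL voice 0 (pitch 81, oldest) -> assign | voices=[76 86 68]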